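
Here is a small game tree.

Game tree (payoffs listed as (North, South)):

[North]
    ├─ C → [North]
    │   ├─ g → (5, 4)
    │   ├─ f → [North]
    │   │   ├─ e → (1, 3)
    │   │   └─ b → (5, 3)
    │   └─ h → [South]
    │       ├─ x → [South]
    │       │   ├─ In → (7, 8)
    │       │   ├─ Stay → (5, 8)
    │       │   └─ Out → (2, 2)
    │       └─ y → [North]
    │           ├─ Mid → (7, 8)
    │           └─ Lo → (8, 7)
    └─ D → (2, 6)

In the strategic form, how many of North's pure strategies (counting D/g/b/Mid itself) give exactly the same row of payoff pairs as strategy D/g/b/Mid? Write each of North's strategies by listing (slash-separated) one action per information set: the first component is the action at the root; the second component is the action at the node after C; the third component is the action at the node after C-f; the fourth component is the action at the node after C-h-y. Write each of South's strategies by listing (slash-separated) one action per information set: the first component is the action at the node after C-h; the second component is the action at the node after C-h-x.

12

Row for D/g/b/Mid (columns x/In, x/Stay, x/Out, y/In, y/Stay, y/Out): (2,6) (2,6) (2,6) (2,6) (2,6) (2,6).
Under D/g/b/Mid, North's choice at the node after C and at the node after C-f and at the node after C-h-y can never be reached regardless of what South does, so varying those choices leaves every outcome unchanged.
Holding the reachable choices fixed and varying the unreachable ones freely already gives 3 × 2 × 2 = 12 equivalent strategies.
No other strategy reproduces this row, so those 12 are the full class: D/g/e/Mid, D/g/e/Lo, D/g/b/Mid, D/g/b/Lo, D/f/e/Mid, D/f/e/Lo, D/f/b/Mid, D/f/b/Lo, D/h/e/Mid, D/h/e/Lo, D/h/b/Mid, D/h/b/Lo.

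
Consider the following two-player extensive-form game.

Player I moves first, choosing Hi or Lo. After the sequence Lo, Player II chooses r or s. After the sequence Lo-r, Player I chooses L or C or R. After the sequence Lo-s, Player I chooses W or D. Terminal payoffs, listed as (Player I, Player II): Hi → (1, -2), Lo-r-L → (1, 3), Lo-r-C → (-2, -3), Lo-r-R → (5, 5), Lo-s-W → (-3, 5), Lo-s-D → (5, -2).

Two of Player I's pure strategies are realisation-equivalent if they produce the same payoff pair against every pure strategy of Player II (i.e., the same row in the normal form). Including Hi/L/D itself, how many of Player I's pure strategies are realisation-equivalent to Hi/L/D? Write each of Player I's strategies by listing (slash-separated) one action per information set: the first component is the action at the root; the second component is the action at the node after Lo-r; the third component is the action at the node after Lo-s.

6

Row for Hi/L/D (columns r, s): (1,-2) (1,-2).
Under Hi/L/D, Player I's choice at the node after Lo-r and at the node after Lo-s can never be reached regardless of what Player II does, so varying those choices leaves every outcome unchanged.
Holding the reachable choices fixed and varying the unreachable ones freely already gives 3 × 2 = 6 equivalent strategies.
No other strategy reproduces this row, so those 6 are the full class: Hi/L/W, Hi/L/D, Hi/C/W, Hi/C/D, Hi/R/W, Hi/R/D.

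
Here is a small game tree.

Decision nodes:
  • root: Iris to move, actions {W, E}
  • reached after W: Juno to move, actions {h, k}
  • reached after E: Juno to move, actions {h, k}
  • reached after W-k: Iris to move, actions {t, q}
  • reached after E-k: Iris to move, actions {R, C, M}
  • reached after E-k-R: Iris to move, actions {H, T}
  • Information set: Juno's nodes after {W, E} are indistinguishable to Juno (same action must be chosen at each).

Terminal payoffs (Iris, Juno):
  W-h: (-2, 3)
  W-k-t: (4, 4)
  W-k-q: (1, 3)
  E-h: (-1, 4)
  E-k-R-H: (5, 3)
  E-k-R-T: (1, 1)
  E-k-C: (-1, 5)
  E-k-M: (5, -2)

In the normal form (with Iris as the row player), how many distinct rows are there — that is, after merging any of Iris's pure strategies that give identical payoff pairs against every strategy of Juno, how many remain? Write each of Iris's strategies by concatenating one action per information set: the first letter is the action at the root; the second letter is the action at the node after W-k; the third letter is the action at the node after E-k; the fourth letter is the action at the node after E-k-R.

Iris has 24 pure strategies: WtRH, WtRT, WtCH, WtCT, WtMH, WtMT, WqRH, WqRT, WqCH, WqCT, WqMH, WqMT, EtRH, EtRT, EtCH, EtCT, EtMH, EtMT, EqRH, EqRT, EqCH, EqCT, EqMH, EqMT. Columns: h, k.
{WtRH, WtRT, WtCH, WtCT, WtMH, WtMT} → row (-2,3) (4,4)
{WqRH, WqRT, WqCH, WqCT, WqMH, WqMT} → row (-2,3) (1,3)
{EtRH, EqRH} → row (-1,4) (5,3)
{EtRT, EqRT} → row (-1,4) (1,1)
{EtCH, EtCT, EqCH, EqCT} → row (-1,4) (-1,5)
{EtMH, EtMT, EqMH, EqMT} → row (-1,4) (5,-2)
That's 6 distinct rows out of 24 strategies.

6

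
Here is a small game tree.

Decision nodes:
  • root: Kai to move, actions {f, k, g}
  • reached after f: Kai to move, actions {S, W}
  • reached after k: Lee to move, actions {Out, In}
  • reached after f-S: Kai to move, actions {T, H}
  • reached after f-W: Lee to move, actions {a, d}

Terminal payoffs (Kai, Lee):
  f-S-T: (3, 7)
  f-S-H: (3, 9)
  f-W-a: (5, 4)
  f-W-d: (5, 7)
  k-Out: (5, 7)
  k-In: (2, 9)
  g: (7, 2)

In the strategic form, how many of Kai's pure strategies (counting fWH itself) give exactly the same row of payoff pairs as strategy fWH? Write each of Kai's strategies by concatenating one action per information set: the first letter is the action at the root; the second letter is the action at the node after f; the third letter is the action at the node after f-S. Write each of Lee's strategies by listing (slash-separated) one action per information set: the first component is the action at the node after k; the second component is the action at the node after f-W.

Row for fWH (columns Out/a, Out/d, In/a, In/d): (5,4) (5,7) (5,4) (5,7).
Under fWH, Kai's choice at the node after f-S can never be reached regardless of what Lee does, so varying those choices leaves every outcome unchanged.
Holding the reachable choices fixed and varying the unreachable one freely already gives 2 equivalent strategies.
No other strategy reproduces this row, so those 2 are the full class: fWT, fWH.

2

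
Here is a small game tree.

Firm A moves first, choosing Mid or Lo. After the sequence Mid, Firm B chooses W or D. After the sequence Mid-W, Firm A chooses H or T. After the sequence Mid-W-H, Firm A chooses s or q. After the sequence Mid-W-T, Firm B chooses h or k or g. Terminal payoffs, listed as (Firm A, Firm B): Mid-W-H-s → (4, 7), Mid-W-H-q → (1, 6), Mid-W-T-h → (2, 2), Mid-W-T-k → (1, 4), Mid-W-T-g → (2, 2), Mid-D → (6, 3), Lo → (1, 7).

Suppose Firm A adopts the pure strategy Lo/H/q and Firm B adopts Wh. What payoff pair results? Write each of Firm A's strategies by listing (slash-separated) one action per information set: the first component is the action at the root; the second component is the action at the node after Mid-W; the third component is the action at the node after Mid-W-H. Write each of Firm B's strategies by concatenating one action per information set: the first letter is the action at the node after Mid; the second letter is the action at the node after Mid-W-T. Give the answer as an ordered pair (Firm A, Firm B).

Trace the play path from the root:
  Firm A plays Lo
→ terminal payoff (1, 7).
(Firm A's choice at the node after Mid-W is never reached on this path, so it doesn't affect the outcome.)

(1, 7)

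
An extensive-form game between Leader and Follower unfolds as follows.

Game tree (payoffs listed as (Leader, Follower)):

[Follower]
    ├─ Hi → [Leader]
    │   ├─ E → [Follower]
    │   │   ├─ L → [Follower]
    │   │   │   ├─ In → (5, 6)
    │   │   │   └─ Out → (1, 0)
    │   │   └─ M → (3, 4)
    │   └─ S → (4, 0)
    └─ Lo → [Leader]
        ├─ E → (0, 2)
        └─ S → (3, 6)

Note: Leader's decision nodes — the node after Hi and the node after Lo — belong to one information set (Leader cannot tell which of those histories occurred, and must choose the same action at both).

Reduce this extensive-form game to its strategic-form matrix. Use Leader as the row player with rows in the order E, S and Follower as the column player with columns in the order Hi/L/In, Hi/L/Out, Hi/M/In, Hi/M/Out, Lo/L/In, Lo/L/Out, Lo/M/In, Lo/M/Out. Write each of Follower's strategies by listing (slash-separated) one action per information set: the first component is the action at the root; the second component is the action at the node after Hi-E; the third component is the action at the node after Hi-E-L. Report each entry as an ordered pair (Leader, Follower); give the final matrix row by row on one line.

E: (5,6) (1,0) (3,4) (3,4) (0,2) (0,2) (0,2) (0,2) | S: (4,0) (4,0) (4,0) (4,0) (3,6) (3,6) (3,6) (3,6)

Row E: Hi/L/In→(5,6), Hi/L/Out→(1,0), Hi/M/In→(3,4), Hi/M/Out→(3,4), Lo/L/In→(0,2), Lo/L/Out→(0,2), Lo/M/In→(0,2), Lo/M/Out→(0,2)
Row S: Hi/L/In→(4,0), Hi/L/Out→(4,0), Hi/M/In→(4,0), Hi/M/Out→(4,0), Lo/L/In→(3,6), Lo/L/Out→(3,6), Lo/M/In→(3,6), Lo/M/Out→(3,6)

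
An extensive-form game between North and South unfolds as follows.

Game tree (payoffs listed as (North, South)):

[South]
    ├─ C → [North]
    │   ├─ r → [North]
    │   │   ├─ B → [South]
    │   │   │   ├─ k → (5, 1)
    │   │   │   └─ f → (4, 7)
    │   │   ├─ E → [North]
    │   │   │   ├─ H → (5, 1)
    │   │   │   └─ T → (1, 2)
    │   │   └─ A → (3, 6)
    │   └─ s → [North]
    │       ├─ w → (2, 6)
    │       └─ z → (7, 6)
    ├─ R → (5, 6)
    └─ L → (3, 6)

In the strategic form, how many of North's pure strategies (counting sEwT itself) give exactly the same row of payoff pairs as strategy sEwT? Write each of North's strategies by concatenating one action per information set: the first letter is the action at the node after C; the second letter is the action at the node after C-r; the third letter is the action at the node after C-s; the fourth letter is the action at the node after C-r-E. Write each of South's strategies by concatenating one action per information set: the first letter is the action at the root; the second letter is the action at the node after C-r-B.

Row for sEwT (columns Ck, Cf, Rk, Rf, Lk, Lf): (2,6) (2,6) (5,6) (5,6) (3,6) (3,6).
Under sEwT, North's choice at the node after C-r and at the node after C-r-E can never be reached regardless of what South does, so varying those choices leaves every outcome unchanged.
Holding the reachable choices fixed and varying the unreachable ones freely already gives 3 × 2 = 6 equivalent strategies.
No other strategy reproduces this row, so those 6 are the full class: sBwH, sBwT, sEwH, sEwT, sAwH, sAwT.

6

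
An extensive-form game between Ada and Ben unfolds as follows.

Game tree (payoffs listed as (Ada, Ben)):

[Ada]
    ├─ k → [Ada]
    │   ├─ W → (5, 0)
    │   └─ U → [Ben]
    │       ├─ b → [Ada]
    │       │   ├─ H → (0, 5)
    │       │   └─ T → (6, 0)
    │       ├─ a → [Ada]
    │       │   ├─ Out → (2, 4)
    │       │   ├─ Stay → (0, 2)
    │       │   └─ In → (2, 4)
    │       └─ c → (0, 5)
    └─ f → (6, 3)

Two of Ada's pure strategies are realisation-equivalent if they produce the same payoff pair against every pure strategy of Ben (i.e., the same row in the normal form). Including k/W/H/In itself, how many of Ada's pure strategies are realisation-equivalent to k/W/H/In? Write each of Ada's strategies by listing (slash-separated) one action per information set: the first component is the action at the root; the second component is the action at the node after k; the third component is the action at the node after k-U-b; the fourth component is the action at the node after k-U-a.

Row for k/W/H/In (columns b, a, c): (5,0) (5,0) (5,0).
Under k/W/H/In, Ada's choice at the node after k-U-b and at the node after k-U-a can never be reached regardless of what Ben does, so varying those choices leaves every outcome unchanged.
Holding the reachable choices fixed and varying the unreachable ones freely already gives 2 × 3 = 6 equivalent strategies.
No other strategy reproduces this row, so those 6 are the full class: k/W/H/Out, k/W/H/Stay, k/W/H/In, k/W/T/Out, k/W/T/Stay, k/W/T/In.

6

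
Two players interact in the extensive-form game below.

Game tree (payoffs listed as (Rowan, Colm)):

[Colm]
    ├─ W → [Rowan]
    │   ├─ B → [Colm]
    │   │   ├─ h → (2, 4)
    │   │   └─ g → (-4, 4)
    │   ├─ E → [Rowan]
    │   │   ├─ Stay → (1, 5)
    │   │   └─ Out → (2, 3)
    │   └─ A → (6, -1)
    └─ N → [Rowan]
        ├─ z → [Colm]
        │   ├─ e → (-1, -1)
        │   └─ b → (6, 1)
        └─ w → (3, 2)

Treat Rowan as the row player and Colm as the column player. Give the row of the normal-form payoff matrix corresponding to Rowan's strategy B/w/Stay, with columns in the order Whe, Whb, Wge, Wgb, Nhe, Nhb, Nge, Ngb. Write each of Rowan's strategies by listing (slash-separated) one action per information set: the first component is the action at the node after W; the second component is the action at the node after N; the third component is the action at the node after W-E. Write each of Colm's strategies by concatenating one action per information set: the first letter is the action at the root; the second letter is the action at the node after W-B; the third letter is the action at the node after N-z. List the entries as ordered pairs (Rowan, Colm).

(2,4) (2,4) (-4,4) (-4,4) (3,2) (3,2) (3,2) (3,2)

vs Whe: Colm plays W → Rowan plays B at [W] → Colm plays h at [W-B] → (2, 4)
vs Whb: Colm plays W → Rowan plays B at [W] → Colm plays h at [W-B] → (2, 4)
vs Wge: Colm plays W → Rowan plays B at [W] → Colm plays g at [W-B] → (-4, 4)
vs Wgb: Colm plays W → Rowan plays B at [W] → Colm plays g at [W-B] → (-4, 4)
vs Nhe: Colm plays N → Rowan plays w at [N] → (3, 2)
vs Nhb: Colm plays N → Rowan plays w at [N] → (3, 2)
vs Nge: Colm plays N → Rowan plays w at [N] → (3, 2)
vs Ngb: Colm plays N → Rowan plays w at [N] → (3, 2)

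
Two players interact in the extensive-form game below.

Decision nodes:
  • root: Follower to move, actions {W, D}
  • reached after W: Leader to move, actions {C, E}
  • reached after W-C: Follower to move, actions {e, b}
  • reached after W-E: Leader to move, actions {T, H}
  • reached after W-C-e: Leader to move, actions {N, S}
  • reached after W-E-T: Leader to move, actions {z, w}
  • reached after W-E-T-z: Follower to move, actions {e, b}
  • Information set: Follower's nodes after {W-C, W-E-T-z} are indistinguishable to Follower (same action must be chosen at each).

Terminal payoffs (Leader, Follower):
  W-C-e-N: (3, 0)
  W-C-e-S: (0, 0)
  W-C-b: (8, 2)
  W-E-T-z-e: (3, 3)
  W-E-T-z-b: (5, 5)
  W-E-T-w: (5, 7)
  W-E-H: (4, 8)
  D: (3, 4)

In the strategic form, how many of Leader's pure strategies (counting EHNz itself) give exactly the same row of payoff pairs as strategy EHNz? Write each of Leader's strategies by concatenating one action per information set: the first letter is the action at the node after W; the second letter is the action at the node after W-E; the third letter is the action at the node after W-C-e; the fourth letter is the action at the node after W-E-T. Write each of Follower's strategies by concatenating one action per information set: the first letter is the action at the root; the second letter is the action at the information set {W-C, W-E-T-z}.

Row for EHNz (columns We, Wb, De, Db): (4,8) (4,8) (3,4) (3,4).
Under EHNz, Leader's choice at the node after W-C-e and at the node after W-E-T can never be reached regardless of what Follower does, so varying those choices leaves every outcome unchanged.
Holding the reachable choices fixed and varying the unreachable ones freely already gives 2 × 2 = 4 equivalent strategies.
No other strategy reproduces this row, so those 4 are the full class: EHNz, EHNw, EHSz, EHSw.

4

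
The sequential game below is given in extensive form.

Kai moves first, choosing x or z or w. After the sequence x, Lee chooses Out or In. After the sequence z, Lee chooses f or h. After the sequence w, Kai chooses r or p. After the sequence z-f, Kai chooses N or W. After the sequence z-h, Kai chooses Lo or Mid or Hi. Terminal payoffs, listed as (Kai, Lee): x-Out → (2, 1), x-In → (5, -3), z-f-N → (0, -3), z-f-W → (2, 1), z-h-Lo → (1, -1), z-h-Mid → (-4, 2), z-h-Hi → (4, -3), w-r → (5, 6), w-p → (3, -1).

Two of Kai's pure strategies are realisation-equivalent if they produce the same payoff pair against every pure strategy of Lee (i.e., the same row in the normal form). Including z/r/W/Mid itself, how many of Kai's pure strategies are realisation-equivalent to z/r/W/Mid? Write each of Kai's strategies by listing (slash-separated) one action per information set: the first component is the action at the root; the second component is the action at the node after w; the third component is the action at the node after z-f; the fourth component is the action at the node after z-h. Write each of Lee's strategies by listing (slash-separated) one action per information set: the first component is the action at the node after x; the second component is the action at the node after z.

2

Row for z/r/W/Mid (columns Out/f, Out/h, In/f, In/h): (2,1) (-4,2) (2,1) (-4,2).
Under z/r/W/Mid, Kai's choice at the node after w can never be reached regardless of what Lee does, so varying those choices leaves every outcome unchanged.
Holding the reachable choices fixed and varying the unreachable one freely already gives 2 equivalent strategies.
No other strategy reproduces this row, so those 2 are the full class: z/r/W/Mid, z/p/W/Mid.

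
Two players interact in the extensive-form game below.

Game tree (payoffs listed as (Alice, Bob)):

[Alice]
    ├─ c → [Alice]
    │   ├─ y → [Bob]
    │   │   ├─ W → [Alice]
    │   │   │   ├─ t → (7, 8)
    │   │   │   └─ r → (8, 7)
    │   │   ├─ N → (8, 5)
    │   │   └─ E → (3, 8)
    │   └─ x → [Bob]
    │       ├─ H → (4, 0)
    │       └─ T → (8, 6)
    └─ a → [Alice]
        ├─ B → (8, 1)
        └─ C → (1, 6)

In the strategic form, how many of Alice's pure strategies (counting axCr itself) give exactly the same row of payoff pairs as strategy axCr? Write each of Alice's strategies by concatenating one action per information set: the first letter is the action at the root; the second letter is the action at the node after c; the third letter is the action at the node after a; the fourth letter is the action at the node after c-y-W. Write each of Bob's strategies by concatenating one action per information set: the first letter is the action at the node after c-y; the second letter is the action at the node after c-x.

Row for axCr (columns WH, WT, NH, NT, EH, ET): (1,6) (1,6) (1,6) (1,6) (1,6) (1,6).
Under axCr, Alice's choice at the node after c and at the node after c-y-W can never be reached regardless of what Bob does, so varying those choices leaves every outcome unchanged.
Holding the reachable choices fixed and varying the unreachable ones freely already gives 2 × 2 = 4 equivalent strategies.
No other strategy reproduces this row, so those 4 are the full class: ayCt, ayCr, axCt, axCr.

4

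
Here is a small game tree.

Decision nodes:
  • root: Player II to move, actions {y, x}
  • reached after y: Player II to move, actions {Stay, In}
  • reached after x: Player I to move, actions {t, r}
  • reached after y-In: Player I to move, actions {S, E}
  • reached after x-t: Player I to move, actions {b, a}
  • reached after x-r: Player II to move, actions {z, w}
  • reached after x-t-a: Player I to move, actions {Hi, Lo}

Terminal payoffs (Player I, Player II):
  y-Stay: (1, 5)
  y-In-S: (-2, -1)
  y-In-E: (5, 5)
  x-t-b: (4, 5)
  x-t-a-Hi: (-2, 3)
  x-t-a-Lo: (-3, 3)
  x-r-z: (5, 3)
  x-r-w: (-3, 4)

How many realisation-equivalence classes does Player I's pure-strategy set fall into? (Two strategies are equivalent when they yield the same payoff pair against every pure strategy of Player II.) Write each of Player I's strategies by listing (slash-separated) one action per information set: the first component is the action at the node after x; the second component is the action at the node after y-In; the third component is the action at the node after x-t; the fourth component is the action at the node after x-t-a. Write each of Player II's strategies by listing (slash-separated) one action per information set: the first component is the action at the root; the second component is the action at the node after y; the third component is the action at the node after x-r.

Player I has 16 pure strategies: t/S/b/Hi, t/S/b/Lo, t/S/a/Hi, t/S/a/Lo, t/E/b/Hi, t/E/b/Lo, t/E/a/Hi, t/E/a/Lo, r/S/b/Hi, r/S/b/Lo, r/S/a/Hi, r/S/a/Lo, r/E/b/Hi, r/E/b/Lo, r/E/a/Hi, r/E/a/Lo. Columns: y/Stay/z, y/Stay/w, y/In/z, y/In/w, x/Stay/z, x/Stay/w, x/In/z, x/In/w.
{t/S/b/Hi, t/S/b/Lo} → row (1,5) (1,5) (-2,-1) (-2,-1) (4,5) (4,5) (4,5) (4,5)
{t/S/a/Hi} → row (1,5) (1,5) (-2,-1) (-2,-1) (-2,3) (-2,3) (-2,3) (-2,3)
{t/S/a/Lo} → row (1,5) (1,5) (-2,-1) (-2,-1) (-3,3) (-3,3) (-3,3) (-3,3)
{t/E/b/Hi, t/E/b/Lo} → row (1,5) (1,5) (5,5) (5,5) (4,5) (4,5) (4,5) (4,5)
{t/E/a/Hi} → row (1,5) (1,5) (5,5) (5,5) (-2,3) (-2,3) (-2,3) (-2,3)
{t/E/a/Lo} → row (1,5) (1,5) (5,5) (5,5) (-3,3) (-3,3) (-3,3) (-3,3)
{r/S/b/Hi, r/S/b/Lo, r/S/a/Hi, r/S/a/Lo} → row (1,5) (1,5) (-2,-1) (-2,-1) (5,3) (-3,4) (5,3) (-3,4)
{r/E/b/Hi, r/E/b/Lo, r/E/a/Hi, r/E/a/Lo} → row (1,5) (1,5) (5,5) (5,5) (5,3) (-3,4) (5,3) (-3,4)
That's 8 distinct rows out of 16 strategies.

8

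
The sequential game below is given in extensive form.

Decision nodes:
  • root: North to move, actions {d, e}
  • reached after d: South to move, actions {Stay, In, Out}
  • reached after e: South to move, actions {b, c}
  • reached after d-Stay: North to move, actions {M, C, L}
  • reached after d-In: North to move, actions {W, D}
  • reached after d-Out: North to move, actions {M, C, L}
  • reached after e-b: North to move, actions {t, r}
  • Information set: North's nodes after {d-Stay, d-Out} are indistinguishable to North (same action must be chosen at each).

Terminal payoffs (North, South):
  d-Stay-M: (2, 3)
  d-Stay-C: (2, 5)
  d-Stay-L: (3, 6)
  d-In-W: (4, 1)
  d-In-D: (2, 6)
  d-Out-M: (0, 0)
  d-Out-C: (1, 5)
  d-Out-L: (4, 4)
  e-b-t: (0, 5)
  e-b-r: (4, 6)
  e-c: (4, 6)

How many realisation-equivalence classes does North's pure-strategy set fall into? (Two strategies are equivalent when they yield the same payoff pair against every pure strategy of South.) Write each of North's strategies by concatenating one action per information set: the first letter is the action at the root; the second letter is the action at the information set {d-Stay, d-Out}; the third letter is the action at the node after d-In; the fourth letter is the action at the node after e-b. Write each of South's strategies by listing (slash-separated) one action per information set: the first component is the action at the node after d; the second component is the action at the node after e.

8

North has 24 pure strategies: dMWt, dMWr, dMDt, dMDr, dCWt, dCWr, dCDt, dCDr, dLWt, dLWr, dLDt, dLDr, eMWt, eMWr, eMDt, eMDr, eCWt, eCWr, eCDt, eCDr, eLWt, eLWr, eLDt, eLDr. Columns: Stay/b, Stay/c, In/b, In/c, Out/b, Out/c.
{dMWt, dMWr} → row (2,3) (2,3) (4,1) (4,1) (0,0) (0,0)
{dMDt, dMDr} → row (2,3) (2,3) (2,6) (2,6) (0,0) (0,0)
{dCWt, dCWr} → row (2,5) (2,5) (4,1) (4,1) (1,5) (1,5)
{dCDt, dCDr} → row (2,5) (2,5) (2,6) (2,6) (1,5) (1,5)
{dLWt, dLWr} → row (3,6) (3,6) (4,1) (4,1) (4,4) (4,4)
{dLDt, dLDr} → row (3,6) (3,6) (2,6) (2,6) (4,4) (4,4)
{eMWt, eMDt, eCWt, eCDt, eLWt, eLDt} → row (0,5) (4,6) (0,5) (4,6) (0,5) (4,6)
{eMWr, eMDr, eCWr, eCDr, eLWr, eLDr} → row (4,6) (4,6) (4,6) (4,6) (4,6) (4,6)
That's 8 distinct rows out of 24 strategies.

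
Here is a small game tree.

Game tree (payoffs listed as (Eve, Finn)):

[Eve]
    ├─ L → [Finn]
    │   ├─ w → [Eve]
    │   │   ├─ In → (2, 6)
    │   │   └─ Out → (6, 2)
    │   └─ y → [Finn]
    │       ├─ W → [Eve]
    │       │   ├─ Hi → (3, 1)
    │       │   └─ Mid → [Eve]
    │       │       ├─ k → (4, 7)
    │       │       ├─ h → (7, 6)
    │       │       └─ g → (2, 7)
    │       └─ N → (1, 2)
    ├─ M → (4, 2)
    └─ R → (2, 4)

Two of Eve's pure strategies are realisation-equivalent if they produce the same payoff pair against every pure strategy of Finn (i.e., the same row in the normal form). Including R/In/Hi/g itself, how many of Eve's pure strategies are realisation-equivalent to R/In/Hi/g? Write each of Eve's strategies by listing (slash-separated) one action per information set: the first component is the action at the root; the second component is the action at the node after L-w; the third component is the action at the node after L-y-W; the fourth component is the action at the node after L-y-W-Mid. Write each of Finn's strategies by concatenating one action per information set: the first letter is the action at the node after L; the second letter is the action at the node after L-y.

12

Row for R/In/Hi/g (columns wW, wN, yW, yN): (2,4) (2,4) (2,4) (2,4).
Under R/In/Hi/g, Eve's choice at the node after L-w and at the node after L-y-W and at the node after L-y-W-Mid can never be reached regardless of what Finn does, so varying those choices leaves every outcome unchanged.
Holding the reachable choices fixed and varying the unreachable ones freely already gives 2 × 2 × 3 = 12 equivalent strategies.
No other strategy reproduces this row, so those 12 are the full class: R/In/Hi/k, R/In/Hi/h, R/In/Hi/g, R/In/Mid/k, R/In/Mid/h, R/In/Mid/g, R/Out/Hi/k, R/Out/Hi/h, R/Out/Hi/g, R/Out/Mid/k, R/Out/Mid/h, R/Out/Mid/g.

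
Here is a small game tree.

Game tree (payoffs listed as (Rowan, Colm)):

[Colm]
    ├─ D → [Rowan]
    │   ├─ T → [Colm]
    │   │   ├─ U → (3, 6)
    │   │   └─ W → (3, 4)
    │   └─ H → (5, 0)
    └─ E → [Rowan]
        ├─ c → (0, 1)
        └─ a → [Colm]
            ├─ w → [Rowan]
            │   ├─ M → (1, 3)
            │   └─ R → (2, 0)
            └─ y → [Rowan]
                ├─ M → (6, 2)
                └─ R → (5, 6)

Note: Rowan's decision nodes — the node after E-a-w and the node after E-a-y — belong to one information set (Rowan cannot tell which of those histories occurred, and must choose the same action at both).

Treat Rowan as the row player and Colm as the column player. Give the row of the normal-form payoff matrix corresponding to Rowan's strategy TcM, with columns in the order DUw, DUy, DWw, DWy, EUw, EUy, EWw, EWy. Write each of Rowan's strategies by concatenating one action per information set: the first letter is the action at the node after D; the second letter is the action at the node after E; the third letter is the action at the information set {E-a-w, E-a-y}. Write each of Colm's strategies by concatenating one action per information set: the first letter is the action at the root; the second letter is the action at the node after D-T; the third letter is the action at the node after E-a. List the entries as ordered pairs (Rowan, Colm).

vs DUw: Colm plays D → Rowan plays T at [D] → Colm plays U at [D-T] → (3, 6)
vs DUy: Colm plays D → Rowan plays T at [D] → Colm plays U at [D-T] → (3, 6)
vs DWw: Colm plays D → Rowan plays T at [D] → Colm plays W at [D-T] → (3, 4)
vs DWy: Colm plays D → Rowan plays T at [D] → Colm plays W at [D-T] → (3, 4)
vs EUw: Colm plays E → Rowan plays c at [E] → (0, 1)
vs EUy: Colm plays E → Rowan plays c at [E] → (0, 1)
vs EWw: Colm plays E → Rowan plays c at [E] → (0, 1)
vs EWy: Colm plays E → Rowan plays c at [E] → (0, 1)

(3,6) (3,6) (3,4) (3,4) (0,1) (0,1) (0,1) (0,1)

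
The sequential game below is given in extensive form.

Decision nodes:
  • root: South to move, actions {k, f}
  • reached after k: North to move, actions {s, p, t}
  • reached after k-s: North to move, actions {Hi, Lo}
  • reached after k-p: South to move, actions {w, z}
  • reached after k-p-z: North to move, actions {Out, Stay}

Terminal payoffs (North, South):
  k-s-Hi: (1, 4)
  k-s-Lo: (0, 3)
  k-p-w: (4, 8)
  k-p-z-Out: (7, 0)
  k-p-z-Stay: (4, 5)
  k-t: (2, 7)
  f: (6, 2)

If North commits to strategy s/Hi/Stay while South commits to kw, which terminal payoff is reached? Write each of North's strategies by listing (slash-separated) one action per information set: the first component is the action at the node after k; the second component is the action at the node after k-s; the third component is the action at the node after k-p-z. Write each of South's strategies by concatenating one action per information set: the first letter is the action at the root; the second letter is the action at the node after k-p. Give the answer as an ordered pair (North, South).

(1, 4)

Trace the play path from the root:
  South plays k
  North plays s at [k]
  North plays Hi at [k-s]
→ terminal payoff (1, 4).
(North's choice at the node after k-p-z is never reached on this path, so it doesn't affect the outcome.)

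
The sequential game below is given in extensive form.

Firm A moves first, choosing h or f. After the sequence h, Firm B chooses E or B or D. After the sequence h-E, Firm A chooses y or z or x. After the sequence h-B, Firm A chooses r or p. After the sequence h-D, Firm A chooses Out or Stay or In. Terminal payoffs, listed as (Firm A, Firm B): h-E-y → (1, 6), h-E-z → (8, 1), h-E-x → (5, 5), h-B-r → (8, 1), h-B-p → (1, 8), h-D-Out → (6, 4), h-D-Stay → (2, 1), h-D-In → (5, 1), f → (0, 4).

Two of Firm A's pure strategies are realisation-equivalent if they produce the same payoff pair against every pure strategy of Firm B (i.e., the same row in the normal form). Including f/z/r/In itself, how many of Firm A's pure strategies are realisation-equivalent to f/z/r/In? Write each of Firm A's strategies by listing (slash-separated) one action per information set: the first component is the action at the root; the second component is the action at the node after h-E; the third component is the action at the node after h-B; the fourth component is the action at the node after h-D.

Row for f/z/r/In (columns E, B, D): (0,4) (0,4) (0,4).
Under f/z/r/In, Firm A's choice at the node after h-E and at the node after h-B and at the node after h-D can never be reached regardless of what Firm B does, so varying those choices leaves every outcome unchanged.
Holding the reachable choices fixed and varying the unreachable ones freely already gives 3 × 2 × 3 = 18 equivalent strategies.
No other strategy reproduces this row, so those 18 are the full class: f/y/r/Out, f/y/r/Stay, f/y/r/In, f/y/p/Out, f/y/p/Stay, f/y/p/In, f/z/r/Out, f/z/r/Stay, f/z/r/In, f/z/p/Out, f/z/p/Stay, f/z/p/In, f/x/r/Out, f/x/r/Stay, f/x/r/In, f/x/p/Out, f/x/p/Stay, f/x/p/In.

18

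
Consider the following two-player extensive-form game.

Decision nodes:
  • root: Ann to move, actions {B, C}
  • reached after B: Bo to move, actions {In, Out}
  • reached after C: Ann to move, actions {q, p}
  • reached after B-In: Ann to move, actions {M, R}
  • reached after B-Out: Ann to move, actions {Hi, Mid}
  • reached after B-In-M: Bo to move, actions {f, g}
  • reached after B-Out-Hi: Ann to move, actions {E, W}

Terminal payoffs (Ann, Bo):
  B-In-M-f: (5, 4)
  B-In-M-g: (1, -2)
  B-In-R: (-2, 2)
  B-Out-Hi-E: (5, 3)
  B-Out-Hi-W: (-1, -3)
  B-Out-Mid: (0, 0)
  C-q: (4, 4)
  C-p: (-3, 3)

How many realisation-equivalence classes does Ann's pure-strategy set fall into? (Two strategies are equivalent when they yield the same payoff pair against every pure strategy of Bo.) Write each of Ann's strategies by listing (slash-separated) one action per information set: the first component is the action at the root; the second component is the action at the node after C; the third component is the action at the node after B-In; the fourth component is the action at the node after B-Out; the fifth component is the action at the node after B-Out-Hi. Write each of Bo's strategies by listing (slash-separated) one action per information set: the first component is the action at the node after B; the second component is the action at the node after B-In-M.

Ann has 32 pure strategies: B/q/M/Hi/E, B/q/M/Hi/W, B/q/M/Mid/E, B/q/M/Mid/W, B/q/R/Hi/E, B/q/R/Hi/W, B/q/R/Mid/E, B/q/R/Mid/W, B/p/M/Hi/E, B/p/M/Hi/W, B/p/M/Mid/E, B/p/M/Mid/W, B/p/R/Hi/E, B/p/R/Hi/W, B/p/R/Mid/E, B/p/R/Mid/W, C/q/M/Hi/E, C/q/M/Hi/W, C/q/M/Mid/E, C/q/M/Mid/W, C/q/R/Hi/E, C/q/R/Hi/W, C/q/R/Mid/E, C/q/R/Mid/W, C/p/M/Hi/E, C/p/M/Hi/W, C/p/M/Mid/E, C/p/M/Mid/W, C/p/R/Hi/E, C/p/R/Hi/W, C/p/R/Mid/E, C/p/R/Mid/W. Columns: In/f, In/g, Out/f, Out/g.
{B/q/M/Hi/E, B/p/M/Hi/E} → row (5,4) (1,-2) (5,3) (5,3)
{B/q/M/Hi/W, B/p/M/Hi/W} → row (5,4) (1,-2) (-1,-3) (-1,-3)
{B/q/M/Mid/E, B/q/M/Mid/W, B/p/M/Mid/E, B/p/M/Mid/W} → row (5,4) (1,-2) (0,0) (0,0)
{B/q/R/Hi/E, B/p/R/Hi/E} → row (-2,2) (-2,2) (5,3) (5,3)
{B/q/R/Hi/W, B/p/R/Hi/W} → row (-2,2) (-2,2) (-1,-3) (-1,-3)
{B/q/R/Mid/E, B/q/R/Mid/W, B/p/R/Mid/E, B/p/R/Mid/W} → row (-2,2) (-2,2) (0,0) (0,0)
{C/q/M/Hi/E, C/q/M/Hi/W, C/q/M/Mid/E, C/q/M/Mid/W, C/q/R/Hi/E, C/q/R/Hi/W, C/q/R/Mid/E, C/q/R/Mid/W} → row (4,4) (4,4) (4,4) (4,4)
{C/p/M/Hi/E, C/p/M/Hi/W, C/p/M/Mid/E, C/p/M/Mid/W, C/p/R/Hi/E, C/p/R/Hi/W, C/p/R/Mid/E, C/p/R/Mid/W} → row (-3,3) (-3,3) (-3,3) (-3,3)
That's 8 distinct rows out of 32 strategies.

8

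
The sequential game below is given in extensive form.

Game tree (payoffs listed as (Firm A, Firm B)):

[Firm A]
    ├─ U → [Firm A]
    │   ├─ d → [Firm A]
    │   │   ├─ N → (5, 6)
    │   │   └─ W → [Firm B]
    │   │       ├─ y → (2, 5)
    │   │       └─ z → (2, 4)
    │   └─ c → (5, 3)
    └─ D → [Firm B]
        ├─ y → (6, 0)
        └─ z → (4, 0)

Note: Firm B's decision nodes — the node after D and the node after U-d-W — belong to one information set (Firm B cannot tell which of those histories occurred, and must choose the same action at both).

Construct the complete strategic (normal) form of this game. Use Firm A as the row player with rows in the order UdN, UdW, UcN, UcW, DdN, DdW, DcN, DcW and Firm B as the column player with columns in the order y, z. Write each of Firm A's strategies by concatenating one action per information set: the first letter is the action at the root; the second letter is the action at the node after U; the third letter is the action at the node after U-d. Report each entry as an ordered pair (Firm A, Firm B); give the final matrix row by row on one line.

UdN: (5,6) (5,6) | UdW: (2,5) (2,4) | UcN: (5,3) (5,3) | UcW: (5,3) (5,3) | DdN: (6,0) (4,0) | DdW: (6,0) (4,0) | DcN: (6,0) (4,0) | DcW: (6,0) (4,0)

            y        z
 UdN    (5,6)    (5,6)
 UdW    (2,5)    (2,4)
 UcN    (5,3)    (5,3)
 UcW    (5,3)    (5,3)
 DdN    (6,0)    (4,0)
 DdW    (6,0)    (4,0)
 DcN    (6,0)    (4,0)
 DcW    (6,0)    (4,0)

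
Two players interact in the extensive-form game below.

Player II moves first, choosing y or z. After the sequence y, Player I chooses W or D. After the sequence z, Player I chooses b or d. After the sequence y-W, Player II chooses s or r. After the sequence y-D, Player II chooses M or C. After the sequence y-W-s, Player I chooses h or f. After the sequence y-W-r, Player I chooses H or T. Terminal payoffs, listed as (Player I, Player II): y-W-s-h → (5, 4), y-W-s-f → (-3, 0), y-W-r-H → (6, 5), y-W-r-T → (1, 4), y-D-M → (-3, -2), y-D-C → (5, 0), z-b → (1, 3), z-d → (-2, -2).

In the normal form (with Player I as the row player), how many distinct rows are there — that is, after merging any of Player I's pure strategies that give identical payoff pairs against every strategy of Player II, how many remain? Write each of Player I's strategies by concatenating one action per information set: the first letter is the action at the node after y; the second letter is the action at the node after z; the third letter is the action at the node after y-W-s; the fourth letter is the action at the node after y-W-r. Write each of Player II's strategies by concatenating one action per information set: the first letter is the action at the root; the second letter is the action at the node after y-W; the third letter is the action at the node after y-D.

Player I has 16 pure strategies: WbhH, WbhT, WbfH, WbfT, WdhH, WdhT, WdfH, WdfT, DbhH, DbhT, DbfH, DbfT, DdhH, DdhT, DdfH, DdfT. Columns: ysM, ysC, yrM, yrC, zsM, zsC, zrM, zrC.
{WbhH} → row (5,4) (5,4) (6,5) (6,5) (1,3) (1,3) (1,3) (1,3)
{WbhT} → row (5,4) (5,4) (1,4) (1,4) (1,3) (1,3) (1,3) (1,3)
{WbfH} → row (-3,0) (-3,0) (6,5) (6,5) (1,3) (1,3) (1,3) (1,3)
{WbfT} → row (-3,0) (-3,0) (1,4) (1,4) (1,3) (1,3) (1,3) (1,3)
{WdhH} → row (5,4) (5,4) (6,5) (6,5) (-2,-2) (-2,-2) (-2,-2) (-2,-2)
{WdhT} → row (5,4) (5,4) (1,4) (1,4) (-2,-2) (-2,-2) (-2,-2) (-2,-2)
{WdfH} → row (-3,0) (-3,0) (6,5) (6,5) (-2,-2) (-2,-2) (-2,-2) (-2,-2)
{WdfT} → row (-3,0) (-3,0) (1,4) (1,4) (-2,-2) (-2,-2) (-2,-2) (-2,-2)
{DbhH, DbhT, DbfH, DbfT} → row (-3,-2) (5,0) (-3,-2) (5,0) (1,3) (1,3) (1,3) (1,3)
{DdhH, DdhT, DdfH, DdfT} → row (-3,-2) (5,0) (-3,-2) (5,0) (-2,-2) (-2,-2) (-2,-2) (-2,-2)
That's 10 distinct rows out of 16 strategies.

10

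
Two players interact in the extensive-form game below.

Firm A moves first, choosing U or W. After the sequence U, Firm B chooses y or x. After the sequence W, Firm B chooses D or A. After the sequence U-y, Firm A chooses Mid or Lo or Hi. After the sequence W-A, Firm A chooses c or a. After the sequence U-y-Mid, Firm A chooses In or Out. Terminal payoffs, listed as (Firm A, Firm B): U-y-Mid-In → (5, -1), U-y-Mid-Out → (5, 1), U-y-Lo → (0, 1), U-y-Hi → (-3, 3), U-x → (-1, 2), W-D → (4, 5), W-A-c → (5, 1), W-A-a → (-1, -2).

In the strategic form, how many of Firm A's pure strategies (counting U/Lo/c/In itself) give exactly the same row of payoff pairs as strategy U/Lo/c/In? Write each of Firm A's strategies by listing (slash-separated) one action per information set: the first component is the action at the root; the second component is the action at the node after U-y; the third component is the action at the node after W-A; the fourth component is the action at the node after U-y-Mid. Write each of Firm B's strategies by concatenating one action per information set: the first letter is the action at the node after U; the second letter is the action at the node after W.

4

Row for U/Lo/c/In (columns yD, yA, xD, xA): (0,1) (0,1) (-1,2) (-1,2).
Under U/Lo/c/In, Firm A's choice at the node after W-A and at the node after U-y-Mid can never be reached regardless of what Firm B does, so varying those choices leaves every outcome unchanged.
Holding the reachable choices fixed and varying the unreachable ones freely already gives 2 × 2 = 4 equivalent strategies.
No other strategy reproduces this row, so those 4 are the full class: U/Lo/c/In, U/Lo/c/Out, U/Lo/a/In, U/Lo/a/Out.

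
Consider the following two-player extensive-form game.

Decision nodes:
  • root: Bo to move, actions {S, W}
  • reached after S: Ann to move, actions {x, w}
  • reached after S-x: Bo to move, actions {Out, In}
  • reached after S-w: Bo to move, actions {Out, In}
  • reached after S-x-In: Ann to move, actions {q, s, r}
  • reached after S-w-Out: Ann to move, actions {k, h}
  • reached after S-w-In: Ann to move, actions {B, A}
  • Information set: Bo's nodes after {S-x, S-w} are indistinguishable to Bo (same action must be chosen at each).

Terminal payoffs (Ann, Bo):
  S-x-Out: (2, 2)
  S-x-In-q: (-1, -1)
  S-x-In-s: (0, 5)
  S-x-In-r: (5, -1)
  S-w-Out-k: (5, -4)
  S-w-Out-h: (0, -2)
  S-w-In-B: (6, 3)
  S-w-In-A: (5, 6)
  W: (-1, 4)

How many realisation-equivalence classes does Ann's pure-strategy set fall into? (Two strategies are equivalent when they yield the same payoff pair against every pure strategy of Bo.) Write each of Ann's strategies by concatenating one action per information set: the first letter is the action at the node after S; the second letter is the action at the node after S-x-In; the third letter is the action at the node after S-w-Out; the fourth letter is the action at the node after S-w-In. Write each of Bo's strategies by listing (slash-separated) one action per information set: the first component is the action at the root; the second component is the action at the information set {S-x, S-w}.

Ann has 24 pure strategies: xqkB, xqkA, xqhB, xqhA, xskB, xskA, xshB, xshA, xrkB, xrkA, xrhB, xrhA, wqkB, wqkA, wqhB, wqhA, wskB, wskA, wshB, wshA, wrkB, wrkA, wrhB, wrhA. Columns: S/Out, S/In, W/Out, W/In.
{xqkB, xqkA, xqhB, xqhA} → row (2,2) (-1,-1) (-1,4) (-1,4)
{xskB, xskA, xshB, xshA} → row (2,2) (0,5) (-1,4) (-1,4)
{xrkB, xrkA, xrhB, xrhA} → row (2,2) (5,-1) (-1,4) (-1,4)
{wqkB, wskB, wrkB} → row (5,-4) (6,3) (-1,4) (-1,4)
{wqkA, wskA, wrkA} → row (5,-4) (5,6) (-1,4) (-1,4)
{wqhB, wshB, wrhB} → row (0,-2) (6,3) (-1,4) (-1,4)
{wqhA, wshA, wrhA} → row (0,-2) (5,6) (-1,4) (-1,4)
That's 7 distinct rows out of 24 strategies.

7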